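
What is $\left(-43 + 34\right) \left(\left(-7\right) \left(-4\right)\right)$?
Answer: $-252$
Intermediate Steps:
$\left(-43 + 34\right) \left(\left(-7\right) \left(-4\right)\right) = \left(-9\right) 28 = -252$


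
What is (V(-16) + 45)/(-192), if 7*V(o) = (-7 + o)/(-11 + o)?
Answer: -533/2268 ≈ -0.23501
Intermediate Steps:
V(o) = (-7 + o)/(7*(-11 + o)) (V(o) = ((-7 + o)/(-11 + o))/7 = (-7 + o)/(7*(-11 + o)))
(V(-16) + 45)/(-192) = ((-7 - 16)/(7*(-11 - 16)) + 45)/(-192) = ((⅐)*(-23)/(-27) + 45)*(-1/192) = ((⅐)*(-1/27)*(-23) + 45)*(-1/192) = (23/189 + 45)*(-1/192) = (8528/189)*(-1/192) = -533/2268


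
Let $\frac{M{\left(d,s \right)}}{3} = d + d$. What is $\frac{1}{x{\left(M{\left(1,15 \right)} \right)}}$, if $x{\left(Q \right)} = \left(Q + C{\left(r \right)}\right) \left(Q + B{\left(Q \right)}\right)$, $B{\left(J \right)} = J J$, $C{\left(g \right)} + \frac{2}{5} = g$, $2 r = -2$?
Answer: $\frac{5}{966} \approx 0.005176$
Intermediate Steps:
$r = -1$ ($r = \frac{1}{2} \left(-2\right) = -1$)
$M{\left(d,s \right)} = 6 d$ ($M{\left(d,s \right)} = 3 \left(d + d\right) = 3 \cdot 2 d = 6 d$)
$C{\left(g \right)} = - \frac{2}{5} + g$
$B{\left(J \right)} = J^{2}$
$x{\left(Q \right)} = \left(- \frac{7}{5} + Q\right) \left(Q + Q^{2}\right)$ ($x{\left(Q \right)} = \left(Q - \frac{7}{5}\right) \left(Q + Q^{2}\right) = \left(- \frac{7}{5} + Q\right) \left(Q + Q^{2}\right)$)
$\frac{1}{x{\left(M{\left(1,15 \right)} \right)}} = \frac{1}{\frac{1}{5} \cdot 6 \cdot 1 \left(-7 - 2 \cdot 6 \cdot 1 + 5 \left(6 \cdot 1\right)^{2}\right)} = \frac{1}{\frac{1}{5} \cdot 6 \left(-7 - 12 + 5 \cdot 6^{2}\right)} = \frac{1}{\frac{1}{5} \cdot 6 \left(-7 - 12 + 5 \cdot 36\right)} = \frac{1}{\frac{1}{5} \cdot 6 \left(-7 - 12 + 180\right)} = \frac{1}{\frac{1}{5} \cdot 6 \cdot 161} = \frac{1}{\frac{966}{5}} = \frac{5}{966}$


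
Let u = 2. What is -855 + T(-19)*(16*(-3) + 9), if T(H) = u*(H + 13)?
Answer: -387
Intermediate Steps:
T(H) = 26 + 2*H (T(H) = 2*(H + 13) = 2*(13 + H) = 26 + 2*H)
-855 + T(-19)*(16*(-3) + 9) = -855 + (26 + 2*(-19))*(16*(-3) + 9) = -855 + (26 - 38)*(-48 + 9) = -855 - 12*(-39) = -855 + 468 = -387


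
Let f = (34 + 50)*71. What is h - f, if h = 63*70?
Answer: -1554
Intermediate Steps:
h = 4410
f = 5964 (f = 84*71 = 5964)
h - f = 4410 - 1*5964 = 4410 - 5964 = -1554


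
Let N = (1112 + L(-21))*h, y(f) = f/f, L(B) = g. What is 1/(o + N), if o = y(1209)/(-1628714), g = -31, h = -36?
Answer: -1628714/63383034025 ≈ -2.5696e-5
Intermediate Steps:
L(B) = -31
y(f) = 1
o = -1/1628714 (o = 1/(-1628714) = 1*(-1/1628714) = -1/1628714 ≈ -6.1398e-7)
N = -38916 (N = (1112 - 31)*(-36) = 1081*(-36) = -38916)
1/(o + N) = 1/(-1/1628714 - 38916) = 1/(-63383034025/1628714) = -1628714/63383034025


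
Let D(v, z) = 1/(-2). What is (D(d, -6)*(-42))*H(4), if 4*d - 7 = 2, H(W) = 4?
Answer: 84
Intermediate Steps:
d = 9/4 (d = 7/4 + (¼)*2 = 7/4 + ½ = 9/4 ≈ 2.2500)
D(v, z) = -½
(D(d, -6)*(-42))*H(4) = -½*(-42)*4 = 21*4 = 84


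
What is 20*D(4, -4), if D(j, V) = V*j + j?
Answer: -240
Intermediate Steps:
D(j, V) = j + V*j
20*D(4, -4) = 20*(4*(1 - 4)) = 20*(4*(-3)) = 20*(-12) = -240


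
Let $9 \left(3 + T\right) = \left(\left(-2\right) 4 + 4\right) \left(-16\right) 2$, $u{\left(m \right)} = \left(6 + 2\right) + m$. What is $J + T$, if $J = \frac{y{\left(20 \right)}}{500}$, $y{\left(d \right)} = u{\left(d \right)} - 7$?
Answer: $\frac{50689}{4500} \approx 11.264$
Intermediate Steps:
$u{\left(m \right)} = 8 + m$
$y{\left(d \right)} = 1 + d$ ($y{\left(d \right)} = \left(8 + d\right) - 7 = 1 + d$)
$T = \frac{101}{9}$ ($T = -3 + \frac{\left(\left(-2\right) 4 + 4\right) \left(-16\right) 2}{9} = -3 + \frac{\left(-8 + 4\right) \left(-16\right) 2}{9} = -3 + \frac{\left(-4\right) \left(-16\right) 2}{9} = -3 + \frac{64 \cdot 2}{9} = -3 + \frac{1}{9} \cdot 128 = -3 + \frac{128}{9} = \frac{101}{9} \approx 11.222$)
$J = \frac{21}{500}$ ($J = \frac{1 + 20}{500} = 21 \cdot \frac{1}{500} = \frac{21}{500} \approx 0.042$)
$J + T = \frac{21}{500} + \frac{101}{9} = \frac{50689}{4500}$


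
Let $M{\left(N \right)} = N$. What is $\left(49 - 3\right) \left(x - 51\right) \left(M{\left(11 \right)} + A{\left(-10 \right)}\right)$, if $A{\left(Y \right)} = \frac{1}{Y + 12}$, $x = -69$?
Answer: $-63480$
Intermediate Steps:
$A{\left(Y \right)} = \frac{1}{12 + Y}$
$\left(49 - 3\right) \left(x - 51\right) \left(M{\left(11 \right)} + A{\left(-10 \right)}\right) = \left(49 - 3\right) \left(-69 - 51\right) \left(11 + \frac{1}{12 - 10}\right) = 46 \left(-120\right) \left(11 + \frac{1}{2}\right) = - 5520 \left(11 + \frac{1}{2}\right) = \left(-5520\right) \frac{23}{2} = -63480$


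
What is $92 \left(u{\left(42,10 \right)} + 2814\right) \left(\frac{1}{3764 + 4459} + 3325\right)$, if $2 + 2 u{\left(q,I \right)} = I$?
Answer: $\frac{7088441701856}{8223} \approx 8.6203 \cdot 10^{8}$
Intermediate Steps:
$u{\left(q,I \right)} = -1 + \frac{I}{2}$
$92 \left(u{\left(42,10 \right)} + 2814\right) \left(\frac{1}{3764 + 4459} + 3325\right) = 92 \left(\left(-1 + \frac{1}{2} \cdot 10\right) + 2814\right) \left(\frac{1}{3764 + 4459} + 3325\right) = 92 \left(\left(-1 + 5\right) + 2814\right) \left(\frac{1}{8223} + 3325\right) = 92 \left(4 + 2814\right) \left(\frac{1}{8223} + 3325\right) = 92 \cdot 2818 \cdot \frac{27341476}{8223} = 92 \cdot \frac{77048279368}{8223} = \frac{7088441701856}{8223}$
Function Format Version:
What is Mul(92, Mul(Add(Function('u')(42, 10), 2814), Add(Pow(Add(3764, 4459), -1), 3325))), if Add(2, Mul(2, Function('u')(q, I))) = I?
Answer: Rational(7088441701856, 8223) ≈ 8.6203e+8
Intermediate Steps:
Function('u')(q, I) = Add(-1, Mul(Rational(1, 2), I))
Mul(92, Mul(Add(Function('u')(42, 10), 2814), Add(Pow(Add(3764, 4459), -1), 3325))) = Mul(92, Mul(Add(Add(-1, Mul(Rational(1, 2), 10)), 2814), Add(Pow(Add(3764, 4459), -1), 3325))) = Mul(92, Mul(Add(Add(-1, 5), 2814), Add(Pow(8223, -1), 3325))) = Mul(92, Mul(Add(4, 2814), Add(Rational(1, 8223), 3325))) = Mul(92, Mul(2818, Rational(27341476, 8223))) = Mul(92, Rational(77048279368, 8223)) = Rational(7088441701856, 8223)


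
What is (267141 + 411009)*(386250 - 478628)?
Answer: -62646140700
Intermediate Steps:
(267141 + 411009)*(386250 - 478628) = 678150*(-92378) = -62646140700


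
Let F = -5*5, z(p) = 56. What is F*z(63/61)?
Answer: -1400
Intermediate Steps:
F = -25
F*z(63/61) = -25*56 = -1400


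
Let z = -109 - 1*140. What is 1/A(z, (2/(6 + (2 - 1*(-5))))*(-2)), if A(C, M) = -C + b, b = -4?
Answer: 1/245 ≈ 0.0040816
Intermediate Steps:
z = -249 (z = -109 - 140 = -249)
A(C, M) = -4 - C (A(C, M) = -C - 4 = -4 - C)
1/A(z, (2/(6 + (2 - 1*(-5))))*(-2)) = 1/(-4 - 1*(-249)) = 1/(-4 + 249) = 1/245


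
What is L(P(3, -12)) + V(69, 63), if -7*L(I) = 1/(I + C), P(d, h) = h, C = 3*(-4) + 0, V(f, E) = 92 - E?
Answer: 4873/168 ≈ 29.006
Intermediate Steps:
C = -12 (C = -12 + 0 = -12)
L(I) = -1/(7*(-12 + I)) (L(I) = -1/(7*(I - 12)) = -1/(7*(-12 + I)))
L(P(3, -12)) + V(69, 63) = -1/(-84 + 7*(-12)) + (92 - 1*63) = -1/(-84 - 84) + (92 - 63) = -1/(-168) + 29 = -1*(-1/168) + 29 = 1/168 + 29 = 4873/168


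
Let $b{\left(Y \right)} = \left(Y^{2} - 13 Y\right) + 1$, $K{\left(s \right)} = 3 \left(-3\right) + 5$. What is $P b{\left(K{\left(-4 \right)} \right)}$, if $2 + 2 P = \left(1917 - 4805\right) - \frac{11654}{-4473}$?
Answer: $- \frac{148526134}{1491} \approx -99615.0$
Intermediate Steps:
$K{\left(s \right)} = -4$ ($K{\left(s \right)} = -9 + 5 = -4$)
$b{\left(Y \right)} = 1 + Y^{2} - 13 Y$
$P = - \frac{6457658}{4473}$ ($P = -1 + \frac{\left(1917 - 4805\right) - \frac{11654}{-4473}}{2} = -1 + \frac{\left(1917 - 4805\right) - - \frac{11654}{4473}}{2} = -1 + \frac{-2888 + \frac{11654}{4473}}{2} = -1 + \frac{1}{2} \left(- \frac{12906370}{4473}\right) = -1 - \frac{6453185}{4473} = - \frac{6457658}{4473} \approx -1443.7$)
$P b{\left(K{\left(-4 \right)} \right)} = - \frac{6457658 \left(1 + \left(-4\right)^{2} - -52\right)}{4473} = - \frac{6457658 \left(1 + 16 + 52\right)}{4473} = \left(- \frac{6457658}{4473}\right) 69 = - \frac{148526134}{1491}$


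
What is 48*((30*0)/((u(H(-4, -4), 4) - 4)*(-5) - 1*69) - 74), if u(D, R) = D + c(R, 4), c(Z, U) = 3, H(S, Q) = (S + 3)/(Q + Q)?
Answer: -3552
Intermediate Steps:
H(S, Q) = (3 + S)/(2*Q) (H(S, Q) = (3 + S)/((2*Q)) = (3 + S)*(1/(2*Q)) = (3 + S)/(2*Q))
u(D, R) = 3 + D (u(D, R) = D + 3 = 3 + D)
48*((30*0)/((u(H(-4, -4), 4) - 4)*(-5) - 1*69) - 74) = 48*((30*0)/(((3 + (½)*(3 - 4)/(-4)) - 4)*(-5) - 1*69) - 74) = 48*(0/(((3 + (½)*(-¼)*(-1)) - 4)*(-5) - 69) - 74) = 48*(0/(((3 + ⅛) - 4)*(-5) - 69) - 74) = 48*(0/((25/8 - 4)*(-5) - 69) - 74) = 48*(0/(-7/8*(-5) - 69) - 74) = 48*(0/(35/8 - 69) - 74) = 48*(0/(-517/8) - 74) = 48*(0*(-8/517) - 74) = 48*(0 - 74) = 48*(-74) = -3552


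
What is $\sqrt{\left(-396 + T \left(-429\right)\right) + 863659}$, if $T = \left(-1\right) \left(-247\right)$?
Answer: $10 \sqrt{7573} \approx 870.23$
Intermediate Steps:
$T = 247$
$\sqrt{\left(-396 + T \left(-429\right)\right) + 863659} = \sqrt{\left(-396 + 247 \left(-429\right)\right) + 863659} = \sqrt{\left(-396 - 105963\right) + 863659} = \sqrt{-106359 + 863659} = \sqrt{757300} = 10 \sqrt{7573}$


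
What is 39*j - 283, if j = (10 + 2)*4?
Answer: 1589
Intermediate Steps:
j = 48 (j = 12*4 = 48)
39*j - 283 = 39*48 - 283 = 1872 - 283 = 1589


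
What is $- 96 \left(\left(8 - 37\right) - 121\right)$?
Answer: $14400$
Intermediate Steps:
$- 96 \left(\left(8 - 37\right) - 121\right) = - 96 \left(-29 - 121\right) = \left(-96\right) \left(-150\right) = 14400$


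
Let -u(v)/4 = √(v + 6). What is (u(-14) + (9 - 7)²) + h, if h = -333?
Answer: -329 - 8*I*√2 ≈ -329.0 - 11.314*I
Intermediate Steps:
u(v) = -4*√(6 + v) (u(v) = -4*√(v + 6) = -4*√(6 + v))
(u(-14) + (9 - 7)²) + h = (-4*√(6 - 14) + (9 - 7)²) - 333 = (-8*I*√2 + 2²) - 333 = (-8*I*√2 + 4) - 333 = (4 - 8*I*√2) - 333 = -329 - 8*I*√2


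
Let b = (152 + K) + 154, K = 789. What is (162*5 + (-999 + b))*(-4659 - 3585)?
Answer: -7469064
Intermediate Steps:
b = 1095 (b = (152 + 789) + 154 = 941 + 154 = 1095)
(162*5 + (-999 + b))*(-4659 - 3585) = (162*5 + (-999 + 1095))*(-4659 - 3585) = (810 + 96)*(-8244) = 906*(-8244) = -7469064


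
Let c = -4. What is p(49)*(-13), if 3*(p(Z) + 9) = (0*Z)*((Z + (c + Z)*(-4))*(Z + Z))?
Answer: 117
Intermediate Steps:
p(Z) = -9 (p(Z) = -9 + ((0*Z)*((Z + (-4 + Z)*(-4))*(Z + Z)))/3 = -9 + (0*((Z + (16 - 4*Z))*(2*Z)))/3 = -9 + (0*((16 - 3*Z)*(2*Z)))/3 = -9 + (0*(2*Z*(16 - 3*Z)))/3 = -9 + (1/3)*0 = -9 + 0 = -9)
p(49)*(-13) = -9*(-13) = 117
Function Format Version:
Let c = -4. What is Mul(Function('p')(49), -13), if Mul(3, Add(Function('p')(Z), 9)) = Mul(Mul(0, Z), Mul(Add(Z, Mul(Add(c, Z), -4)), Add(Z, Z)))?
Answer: 117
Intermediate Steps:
Function('p')(Z) = -9 (Function('p')(Z) = Add(-9, Mul(Rational(1, 3), Mul(Mul(0, Z), Mul(Add(Z, Mul(Add(-4, Z), -4)), Add(Z, Z))))) = Add(-9, Mul(Rational(1, 3), Mul(0, Mul(Add(Z, Add(16, Mul(-4, Z))), Mul(2, Z))))) = Add(-9, Mul(Rational(1, 3), Mul(0, Mul(Add(16, Mul(-3, Z)), Mul(2, Z))))) = Add(-9, Mul(Rational(1, 3), Mul(0, Mul(2, Z, Add(16, Mul(-3, Z)))))) = Add(-9, Mul(Rational(1, 3), 0)) = Add(-9, 0) = -9)
Mul(Function('p')(49), -13) = Mul(-9, -13) = 117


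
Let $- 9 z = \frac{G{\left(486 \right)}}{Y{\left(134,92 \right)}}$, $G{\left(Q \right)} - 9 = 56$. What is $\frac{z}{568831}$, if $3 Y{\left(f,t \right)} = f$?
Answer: $- \frac{65}{228670062} \approx -2.8425 \cdot 10^{-7}$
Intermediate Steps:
$Y{\left(f,t \right)} = \frac{f}{3}$
$G{\left(Q \right)} = 65$ ($G{\left(Q \right)} = 9 + 56 = 65$)
$z = - \frac{65}{402}$ ($z = - \frac{65 \frac{1}{\frac{1}{3} \cdot 134}}{9} = - \frac{65 \frac{1}{\frac{134}{3}}}{9} = - \frac{65 \cdot \frac{3}{134}}{9} = \left(- \frac{1}{9}\right) \frac{195}{134} = - \frac{65}{402} \approx -0.16169$)
$\frac{z}{568831} = - \frac{65}{402 \cdot 568831} = \left(- \frac{65}{402}\right) \frac{1}{568831} = - \frac{65}{228670062}$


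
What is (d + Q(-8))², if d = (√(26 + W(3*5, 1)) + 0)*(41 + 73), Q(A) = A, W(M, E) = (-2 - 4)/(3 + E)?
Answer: 318466 - 6384*√2 ≈ 3.0944e+5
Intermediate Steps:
W(M, E) = -6/(3 + E)
d = 399*√2 (d = (√(26 - 6/(3 + 1)) + 0)*(41 + 73) = (√(26 - 6/4) + 0)*114 = (√(26 - 6*¼) + 0)*114 = (√(26 - 3/2) + 0)*114 = (√(49/2) + 0)*114 = (7*√2/2 + 0)*114 = (7*√2/2)*114 = 399*√2 ≈ 564.27)
(d + Q(-8))² = (399*√2 - 8)² = (-8 + 399*√2)²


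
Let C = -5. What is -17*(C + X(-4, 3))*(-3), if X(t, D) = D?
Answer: -102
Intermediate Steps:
-17*(C + X(-4, 3))*(-3) = -17*(-5 + 3)*(-3) = -(-34)*(-3) = -17*6 = -102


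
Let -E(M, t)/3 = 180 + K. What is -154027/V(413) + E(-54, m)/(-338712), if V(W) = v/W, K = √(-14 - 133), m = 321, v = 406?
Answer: -64126599352/409277 + 7*I*√3/112904 ≈ -1.5668e+5 + 0.00010739*I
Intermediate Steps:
K = 7*I*√3 (K = √(-147) = 7*I*√3 ≈ 12.124*I)
V(W) = 406/W
E(M, t) = -540 - 21*I*√3 (E(M, t) = -3*(180 + 7*I*√3) = -540 - 21*I*√3)
-154027/V(413) + E(-54, m)/(-338712) = -154027/(406/413) + (-540 - 21*I*√3)/(-338712) = -154027/(406*(1/413)) + (-540 - 21*I*√3)*(-1/338712) = -154027/58/59 + (45/28226 + 7*I*√3/112904) = -154027*59/58 + (45/28226 + 7*I*√3/112904) = -9087593/58 + (45/28226 + 7*I*√3/112904) = -64126599352/409277 + 7*I*√3/112904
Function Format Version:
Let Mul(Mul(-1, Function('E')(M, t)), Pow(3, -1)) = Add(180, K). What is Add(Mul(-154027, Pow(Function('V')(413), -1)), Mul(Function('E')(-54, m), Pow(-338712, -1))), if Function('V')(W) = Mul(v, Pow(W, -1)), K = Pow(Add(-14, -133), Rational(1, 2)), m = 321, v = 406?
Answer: Add(Rational(-64126599352, 409277), Mul(Rational(7, 112904), I, Pow(3, Rational(1, 2)))) ≈ Add(-1.5668e+5, Mul(0.00010739, I))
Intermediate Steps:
K = Mul(7, I, Pow(3, Rational(1, 2))) (K = Pow(-147, Rational(1, 2)) = Mul(7, I, Pow(3, Rational(1, 2))) ≈ Mul(12.124, I))
Function('V')(W) = Mul(406, Pow(W, -1))
Function('E')(M, t) = Add(-540, Mul(-21, I, Pow(3, Rational(1, 2)))) (Function('E')(M, t) = Mul(-3, Add(180, Mul(7, I, Pow(3, Rational(1, 2))))) = Add(-540, Mul(-21, I, Pow(3, Rational(1, 2)))))
Add(Mul(-154027, Pow(Function('V')(413), -1)), Mul(Function('E')(-54, m), Pow(-338712, -1))) = Add(Mul(-154027, Pow(Mul(406, Pow(413, -1)), -1)), Mul(Add(-540, Mul(-21, I, Pow(3, Rational(1, 2)))), Pow(-338712, -1))) = Add(Mul(-154027, Pow(Mul(406, Rational(1, 413)), -1)), Mul(Add(-540, Mul(-21, I, Pow(3, Rational(1, 2)))), Rational(-1, 338712))) = Add(Mul(-154027, Pow(Rational(58, 59), -1)), Add(Rational(45, 28226), Mul(Rational(7, 112904), I, Pow(3, Rational(1, 2))))) = Add(Mul(-154027, Rational(59, 58)), Add(Rational(45, 28226), Mul(Rational(7, 112904), I, Pow(3, Rational(1, 2))))) = Add(Rational(-9087593, 58), Add(Rational(45, 28226), Mul(Rational(7, 112904), I, Pow(3, Rational(1, 2))))) = Add(Rational(-64126599352, 409277), Mul(Rational(7, 112904), I, Pow(3, Rational(1, 2))))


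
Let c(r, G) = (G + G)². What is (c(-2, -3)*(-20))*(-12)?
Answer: 8640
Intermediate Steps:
c(r, G) = 4*G² (c(r, G) = (2*G)² = 4*G²)
(c(-2, -3)*(-20))*(-12) = ((4*(-3)²)*(-20))*(-12) = ((4*9)*(-20))*(-12) = (36*(-20))*(-12) = -720*(-12) = 8640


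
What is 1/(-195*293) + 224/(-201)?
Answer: -1422049/1276015 ≈ -1.1144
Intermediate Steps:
1/(-195*293) + 224/(-201) = -1/195*1/293 + 224*(-1/201) = -1/57135 - 224/201 = -1422049/1276015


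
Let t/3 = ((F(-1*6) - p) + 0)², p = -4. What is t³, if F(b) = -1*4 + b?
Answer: 1259712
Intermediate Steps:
F(b) = -4 + b
t = 108 (t = 3*(((-4 - 1*6) - 1*(-4)) + 0)² = 3*(((-4 - 6) + 4) + 0)² = 3*((-10 + 4) + 0)² = 3*(-6 + 0)² = 3*(-6)² = 3*36 = 108)
t³ = 108³ = 1259712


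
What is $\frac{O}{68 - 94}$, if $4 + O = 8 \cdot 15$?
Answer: $- \frac{58}{13} \approx -4.4615$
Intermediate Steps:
$O = 116$ ($O = -4 + 8 \cdot 15 = -4 + 120 = 116$)
$\frac{O}{68 - 94} = \frac{116}{68 - 94} = \frac{116}{-26} = 116 \left(- \frac{1}{26}\right) = - \frac{58}{13}$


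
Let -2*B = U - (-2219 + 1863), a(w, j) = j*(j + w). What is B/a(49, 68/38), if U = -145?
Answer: -76171/65620 ≈ -1.1608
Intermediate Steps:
B = -211/2 (B = -(-145 - (-2219 + 1863))/2 = -(-145 - 1*(-356))/2 = -(-145 + 356)/2 = -1/2*211 = -211/2 ≈ -105.50)
B/a(49, 68/38) = -211*19/(34*(68/38 + 49))/2 = -211*19/(34*(68*(1/38) + 49))/2 = -211*19/(34*(34/19 + 49))/2 = -211/(2*((34/19)*(965/19))) = -211/(2*32810/361) = -211/2*361/32810 = -76171/65620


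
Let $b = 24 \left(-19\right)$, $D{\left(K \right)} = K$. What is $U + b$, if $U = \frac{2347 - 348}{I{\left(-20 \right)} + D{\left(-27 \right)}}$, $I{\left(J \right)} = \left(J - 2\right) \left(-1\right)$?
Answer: $- \frac{4279}{5} \approx -855.8$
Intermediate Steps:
$I{\left(J \right)} = 2 - J$ ($I{\left(J \right)} = \left(-2 + J\right) \left(-1\right) = 2 - J$)
$b = -456$
$U = - \frac{1999}{5}$ ($U = \frac{2347 - 348}{\left(2 - -20\right) - 27} = \frac{2347 - 348}{\left(2 + 20\right) - 27} = \frac{1999}{22 - 27} = \frac{1999}{-5} = 1999 \left(- \frac{1}{5}\right) = - \frac{1999}{5} \approx -399.8$)
$U + b = - \frac{1999}{5} - 456 = - \frac{4279}{5}$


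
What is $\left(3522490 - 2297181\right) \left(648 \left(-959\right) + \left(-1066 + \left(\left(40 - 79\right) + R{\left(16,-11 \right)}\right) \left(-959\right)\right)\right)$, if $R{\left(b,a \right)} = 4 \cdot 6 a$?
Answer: $-406705788589$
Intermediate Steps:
$R{\left(b,a \right)} = 24 a$
$\left(3522490 - 2297181\right) \left(648 \left(-959\right) + \left(-1066 + \left(\left(40 - 79\right) + R{\left(16,-11 \right)}\right) \left(-959\right)\right)\right) = \left(3522490 - 2297181\right) \left(648 \left(-959\right) - \left(1066 - \left(\left(40 - 79\right) + 24 \left(-11\right)\right) \left(-959\right)\right)\right) = 1225309 \left(-621432 - \left(1066 - \left(-39 - 264\right) \left(-959\right)\right)\right) = 1225309 \left(-621432 - -289511\right) = 1225309 \left(-621432 + \left(-1066 + 290577\right)\right) = 1225309 \left(-621432 + 289511\right) = 1225309 \left(-331921\right) = -406705788589$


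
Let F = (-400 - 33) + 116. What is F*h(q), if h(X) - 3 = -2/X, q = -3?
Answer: -3487/3 ≈ -1162.3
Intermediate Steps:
F = -317 (F = -433 + 116 = -317)
h(X) = 3 - 2/X
F*h(q) = -317*(3 - 2/(-3)) = -317*(3 - 2*(-⅓)) = -317*(3 + ⅔) = -317*11/3 = -3487/3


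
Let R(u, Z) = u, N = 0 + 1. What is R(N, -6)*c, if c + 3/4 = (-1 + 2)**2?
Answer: 1/4 ≈ 0.25000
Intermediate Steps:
N = 1
c = 1/4 (c = -3/4 + (-1 + 2)**2 = -3/4 + 1**2 = -3/4 + 1 = 1/4 ≈ 0.25000)
R(N, -6)*c = 1*(1/4) = 1/4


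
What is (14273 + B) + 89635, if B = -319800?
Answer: -215892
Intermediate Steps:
(14273 + B) + 89635 = (14273 - 319800) + 89635 = -305527 + 89635 = -215892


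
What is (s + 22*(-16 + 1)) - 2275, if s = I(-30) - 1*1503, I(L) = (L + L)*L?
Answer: -2308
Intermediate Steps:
I(L) = 2*L**2 (I(L) = (2*L)*L = 2*L**2)
s = 297 (s = 2*(-30)**2 - 1*1503 = 2*900 - 1503 = 1800 - 1503 = 297)
(s + 22*(-16 + 1)) - 2275 = (297 + 22*(-16 + 1)) - 2275 = (297 + 22*(-15)) - 2275 = (297 - 330) - 2275 = -33 - 2275 = -2308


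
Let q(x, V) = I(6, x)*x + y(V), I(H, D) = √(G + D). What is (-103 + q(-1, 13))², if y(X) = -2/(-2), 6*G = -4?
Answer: (306 + I*√15)²/9 ≈ 10402.0 + 263.36*I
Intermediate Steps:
G = -⅔ (G = (⅙)*(-4) = -⅔ ≈ -0.66667)
y(X) = 1 (y(X) = -2*(-½) = 1)
I(H, D) = √(-⅔ + D)
q(x, V) = 1 + x*√(-6 + 9*x)/3 (q(x, V) = (√(-6 + 9*x)/3)*x + 1 = x*√(-6 + 9*x)/3 + 1 = 1 + x*√(-6 + 9*x)/3)
(-103 + q(-1, 13))² = (-103 + (1 + (⅓)*(-1)*√(-6 + 9*(-1))))² = (-103 + (1 + (⅓)*(-1)*√(-6 - 9)))² = (-103 + (1 + (⅓)*(-1)*√(-15)))² = (-103 + (1 + (⅓)*(-1)*(I*√15)))² = (-103 + (1 - I*√15/3))² = (-102 - I*√15/3)²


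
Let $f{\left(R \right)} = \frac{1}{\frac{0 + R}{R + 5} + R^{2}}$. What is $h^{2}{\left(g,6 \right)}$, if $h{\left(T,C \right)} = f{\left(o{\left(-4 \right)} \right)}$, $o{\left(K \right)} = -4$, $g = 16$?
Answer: $\frac{1}{144} \approx 0.0069444$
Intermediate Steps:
$f{\left(R \right)} = \frac{1}{R^{2} + \frac{R}{5 + R}}$ ($f{\left(R \right)} = \frac{1}{\frac{R}{5 + R} + R^{2}} = \frac{1}{R^{2} + \frac{R}{5 + R}}$)
$h{\left(T,C \right)} = \frac{1}{12}$ ($h{\left(T,C \right)} = \frac{5 - 4}{\left(-4\right) \left(1 + \left(-4\right)^{2} + 5 \left(-4\right)\right)} = \left(- \frac{1}{4}\right) \frac{1}{1 + 16 - 20} \cdot 1 = \left(- \frac{1}{4}\right) \frac{1}{-3} \cdot 1 = \left(- \frac{1}{4}\right) \left(- \frac{1}{3}\right) 1 = \frac{1}{12}$)
$h^{2}{\left(g,6 \right)} = \left(\frac{1}{12}\right)^{2} = \frac{1}{144}$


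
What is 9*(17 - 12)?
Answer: 45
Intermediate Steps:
9*(17 - 12) = 9*5 = 45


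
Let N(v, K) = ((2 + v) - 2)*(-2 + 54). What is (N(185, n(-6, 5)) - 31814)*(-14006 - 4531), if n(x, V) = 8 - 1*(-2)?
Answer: 411410178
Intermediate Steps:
n(x, V) = 10 (n(x, V) = 8 + 2 = 10)
N(v, K) = 52*v (N(v, K) = v*52 = 52*v)
(N(185, n(-6, 5)) - 31814)*(-14006 - 4531) = (52*185 - 31814)*(-14006 - 4531) = (9620 - 31814)*(-18537) = -22194*(-18537) = 411410178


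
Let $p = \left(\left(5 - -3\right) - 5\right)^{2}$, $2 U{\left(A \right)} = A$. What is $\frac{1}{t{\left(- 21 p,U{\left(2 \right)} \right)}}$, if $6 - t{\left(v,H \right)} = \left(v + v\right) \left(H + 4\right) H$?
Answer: $\frac{1}{1896} \approx 0.00052743$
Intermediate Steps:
$U{\left(A \right)} = \frac{A}{2}$
$p = 9$ ($p = \left(\left(5 + 3\right) - 5\right)^{2} = \left(8 - 5\right)^{2} = 3^{2} = 9$)
$t{\left(v,H \right)} = 6 - 2 H v \left(4 + H\right)$ ($t{\left(v,H \right)} = 6 - \left(v + v\right) \left(H + 4\right) H = 6 - 2 v \left(4 + H\right) H = 6 - 2 H v \left(4 + H\right)$)
$\frac{1}{t{\left(- 21 p,U{\left(2 \right)} \right)}} = \frac{1}{6 - 8 \cdot \frac{1}{2} \cdot 2 \left(\left(-21\right) 9\right) - 2 \left(\left(-21\right) 9\right) \left(\frac{1}{2} \cdot 2\right)^{2}} = \frac{1}{6 - 8 \left(-189\right) - - 378 \cdot 1^{2}} = \frac{1}{6 + 1512 - \left(-378\right) 1} = \frac{1}{6 + 1512 + 378} = \frac{1}{1896}$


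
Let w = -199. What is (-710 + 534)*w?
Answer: 35024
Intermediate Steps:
(-710 + 534)*w = (-710 + 534)*(-199) = -176*(-199) = 35024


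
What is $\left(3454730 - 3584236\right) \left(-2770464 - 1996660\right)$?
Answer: $617371160744$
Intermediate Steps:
$\left(3454730 - 3584236\right) \left(-2770464 - 1996660\right) = \left(-129506\right) \left(-4767124\right) = 617371160744$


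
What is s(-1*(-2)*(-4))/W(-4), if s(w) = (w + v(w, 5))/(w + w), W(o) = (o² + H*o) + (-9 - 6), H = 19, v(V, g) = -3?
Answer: -11/1200 ≈ -0.0091667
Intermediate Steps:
W(o) = -15 + o² + 19*o (W(o) = (o² + 19*o) + (-9 - 6) = (o² + 19*o) - 15 = -15 + o² + 19*o)
s(w) = (-3 + w)/(2*w) (s(w) = (w - 3)/(w + w) = (-3 + w)/((2*w)) = (-3 + w)*(1/(2*w)) = (-3 + w)/(2*w))
s(-1*(-2)*(-4))/W(-4) = ((-3 - 1*(-2)*(-4))/(2*((-1*(-2)*(-4)))))/(-15 + (-4)² + 19*(-4)) = ((-3 + 2*(-4))/(2*((2*(-4)))))/(-15 + 16 - 76) = ((½)*(-3 - 8)/(-8))/(-75) = ((½)*(-⅛)*(-11))*(-1/75) = (11/16)*(-1/75) = -11/1200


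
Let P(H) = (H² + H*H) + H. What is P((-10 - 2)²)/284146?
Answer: 20808/142073 ≈ 0.14646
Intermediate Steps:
P(H) = H + 2*H² (P(H) = (H² + H²) + H = 2*H² + H = H + 2*H²)
P((-10 - 2)²)/284146 = ((-10 - 2)²*(1 + 2*(-10 - 2)²))/284146 = ((-12)²*(1 + 2*(-12)²))*(1/284146) = (144*(1 + 2*144))*(1/284146) = (144*(1 + 288))*(1/284146) = (144*289)*(1/284146) = 41616*(1/284146) = 20808/142073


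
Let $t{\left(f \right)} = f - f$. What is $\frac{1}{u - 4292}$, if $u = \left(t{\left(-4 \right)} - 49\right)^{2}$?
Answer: $- \frac{1}{1891} \approx -0.00052882$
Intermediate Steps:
$t{\left(f \right)} = 0$
$u = 2401$ ($u = \left(0 - 49\right)^{2} = \left(-49\right)^{2} = 2401$)
$\frac{1}{u - 4292} = \frac{1}{2401 - 4292} = \frac{1}{-1891} = - \frac{1}{1891}$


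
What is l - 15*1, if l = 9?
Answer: -6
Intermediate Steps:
l - 15*1 = 9 - 15*1 = 9 - 15 = -6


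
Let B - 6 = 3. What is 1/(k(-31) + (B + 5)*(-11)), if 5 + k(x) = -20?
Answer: -1/179 ≈ -0.0055866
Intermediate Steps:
B = 9 (B = 6 + 3 = 9)
k(x) = -25 (k(x) = -5 - 20 = -25)
1/(k(-31) + (B + 5)*(-11)) = 1/(-25 + (9 + 5)*(-11)) = 1/(-25 + 14*(-11)) = 1/(-25 - 154) = 1/(-179) = -1/179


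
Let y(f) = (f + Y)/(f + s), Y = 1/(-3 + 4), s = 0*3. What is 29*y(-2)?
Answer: 29/2 ≈ 14.500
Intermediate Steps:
s = 0
Y = 1 (Y = 1/1 = 1)
y(f) = (1 + f)/f (y(f) = (f + 1)/(f + 0) = (1 + f)/f)
29*y(-2) = 29*((1 - 2)/(-2)) = 29*(-1/2*(-1)) = 29*(1/2) = 29/2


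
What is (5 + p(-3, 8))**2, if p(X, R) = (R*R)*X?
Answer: 34969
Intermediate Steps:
p(X, R) = X*R**2 (p(X, R) = R**2*X = X*R**2)
(5 + p(-3, 8))**2 = (5 - 3*8**2)**2 = (5 - 3*64)**2 = (5 - 192)**2 = (-187)**2 = 34969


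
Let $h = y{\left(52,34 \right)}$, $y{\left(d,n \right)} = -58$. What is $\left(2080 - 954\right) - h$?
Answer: $1184$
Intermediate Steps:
$h = -58$
$\left(2080 - 954\right) - h = \left(2080 - 954\right) - -58 = 1126 + 58 = 1184$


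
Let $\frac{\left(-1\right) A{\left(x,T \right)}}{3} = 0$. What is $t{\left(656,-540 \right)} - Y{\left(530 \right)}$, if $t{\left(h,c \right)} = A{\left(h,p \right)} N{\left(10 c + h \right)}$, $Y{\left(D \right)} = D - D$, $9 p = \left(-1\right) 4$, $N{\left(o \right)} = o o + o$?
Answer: $0$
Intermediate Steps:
$N{\left(o \right)} = o + o^{2}$ ($N{\left(o \right)} = o^{2} + o = o + o^{2}$)
$p = - \frac{4}{9}$ ($p = \frac{\left(-1\right) 4}{9} = \frac{1}{9} \left(-4\right) = - \frac{4}{9} \approx -0.44444$)
$Y{\left(D \right)} = 0$
$A{\left(x,T \right)} = 0$ ($A{\left(x,T \right)} = \left(-3\right) 0 = 0$)
$t{\left(h,c \right)} = 0$ ($t{\left(h,c \right)} = 0 \left(10 c + h\right) \left(1 + \left(10 c + h\right)\right) = 0 \left(h + 10 c\right) \left(1 + \left(h + 10 c\right)\right) = 0 \left(h + 10 c\right) \left(1 + h + 10 c\right) = 0$)
$t{\left(656,-540 \right)} - Y{\left(530 \right)} = 0 - 0 = 0 + 0 = 0$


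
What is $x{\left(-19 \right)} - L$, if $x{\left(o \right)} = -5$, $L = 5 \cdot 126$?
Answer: $-635$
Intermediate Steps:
$L = 630$
$x{\left(-19 \right)} - L = -5 - 630 = -635$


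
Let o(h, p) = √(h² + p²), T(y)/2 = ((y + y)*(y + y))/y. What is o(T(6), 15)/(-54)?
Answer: -√281/18 ≈ -0.93128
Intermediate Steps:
T(y) = 8*y (T(y) = 2*(((y + y)*(y + y))/y) = 2*(((2*y)*(2*y))/y) = 2*((4*y²)/y) = 2*(4*y) = 8*y)
o(T(6), 15)/(-54) = √((8*6)² + 15²)/(-54) = -√(48² + 225)/54 = -√(2304 + 225)/54 = -√281/18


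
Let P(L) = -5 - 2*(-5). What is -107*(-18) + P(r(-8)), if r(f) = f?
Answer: 1931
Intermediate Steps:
P(L) = 5 (P(L) = -5 + 10 = 5)
-107*(-18) + P(r(-8)) = -107*(-18) + 5 = 1926 + 5 = 1931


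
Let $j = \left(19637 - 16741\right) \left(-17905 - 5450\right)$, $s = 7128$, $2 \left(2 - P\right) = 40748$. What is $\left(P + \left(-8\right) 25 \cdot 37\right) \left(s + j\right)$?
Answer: $1878191254944$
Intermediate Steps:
$P = -20372$ ($P = 2 - 20374 = -20372$)
$j = -67636080$ ($j = 2896 \left(-23355\right) = -67636080$)
$\left(P + \left(-8\right) 25 \cdot 37\right) \left(s + j\right) = \left(-20372 + \left(-8\right) 25 \cdot 37\right) \left(7128 - 67636080\right) = \left(-20372 - 7400\right) \left(-67628952\right) = \left(-27772\right) \left(-67628952\right) = 1878191254944$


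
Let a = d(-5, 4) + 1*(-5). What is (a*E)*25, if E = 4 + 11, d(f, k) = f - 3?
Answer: -4875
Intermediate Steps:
d(f, k) = -3 + f
a = -13 (a = (-3 - 5) + 1*(-5) = -8 - 5 = -13)
E = 15
(a*E)*25 = -13*15*25 = -195*25 = -4875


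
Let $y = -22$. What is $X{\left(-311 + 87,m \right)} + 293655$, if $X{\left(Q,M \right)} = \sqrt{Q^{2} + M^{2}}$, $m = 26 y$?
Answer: $293655 + 4 \sqrt{23585} \approx 2.9427 \cdot 10^{5}$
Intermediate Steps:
$m = -572$ ($m = 26 \left(-22\right) = -572$)
$X{\left(Q,M \right)} = \sqrt{M^{2} + Q^{2}}$
$X{\left(-311 + 87,m \right)} + 293655 = \sqrt{\left(-572\right)^{2} + \left(-311 + 87\right)^{2}} + 293655 = \sqrt{327184 + \left(-224\right)^{2}} + 293655 = \sqrt{327184 + 50176} + 293655 = \sqrt{377360} + 293655 = 4 \sqrt{23585} + 293655 = 293655 + 4 \sqrt{23585}$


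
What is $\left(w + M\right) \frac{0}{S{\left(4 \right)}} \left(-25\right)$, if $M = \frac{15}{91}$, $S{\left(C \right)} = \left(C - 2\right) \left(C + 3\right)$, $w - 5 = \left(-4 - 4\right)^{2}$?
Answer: $0$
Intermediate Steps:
$w = 69$ ($w = 5 + \left(-4 - 4\right)^{2} = 5 + \left(-8\right)^{2} = 5 + 64 = 69$)
$S{\left(C \right)} = \left(-2 + C\right) \left(3 + C\right)$
$M = \frac{15}{91}$ ($M = 15 \cdot \frac{1}{91} = \frac{15}{91} \approx 0.16484$)
$\left(w + M\right) \frac{0}{S{\left(4 \right)}} \left(-25\right) = \left(69 + \frac{15}{91}\right) \frac{0}{-6 + 4 + 4^{2}} \left(-25\right) = \frac{6294 \frac{0}{-6 + 4 + 16} \left(-25\right)}{91} = \frac{6294 \cdot \frac{0}{14} \left(-25\right)}{91} = \frac{6294 \cdot 0 \cdot \frac{1}{14} \left(-25\right)}{91} = \frac{6294 \cdot 0 \left(-25\right)}{91} = \frac{6294}{91} \cdot 0 = 0$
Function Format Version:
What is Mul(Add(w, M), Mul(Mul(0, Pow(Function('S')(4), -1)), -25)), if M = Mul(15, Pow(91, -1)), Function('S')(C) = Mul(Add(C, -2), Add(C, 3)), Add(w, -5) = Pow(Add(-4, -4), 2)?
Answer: 0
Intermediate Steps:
w = 69 (w = Add(5, Pow(Add(-4, -4), 2)) = Add(5, Pow(-8, 2)) = Add(5, 64) = 69)
Function('S')(C) = Mul(Add(-2, C), Add(3, C))
M = Rational(15, 91) (M = Mul(15, Rational(1, 91)) = Rational(15, 91) ≈ 0.16484)
Mul(Add(w, M), Mul(Mul(0, Pow(Function('S')(4), -1)), -25)) = Mul(Add(69, Rational(15, 91)), Mul(Mul(0, Pow(Add(-6, 4, Pow(4, 2)), -1)), -25)) = Mul(Rational(6294, 91), Mul(Mul(0, Pow(Add(-6, 4, 16), -1)), -25)) = Mul(Rational(6294, 91), Mul(Mul(0, Pow(14, -1)), -25)) = Mul(Rational(6294, 91), Mul(Mul(0, Rational(1, 14)), -25)) = Mul(Rational(6294, 91), Mul(0, -25)) = Mul(Rational(6294, 91), 0) = 0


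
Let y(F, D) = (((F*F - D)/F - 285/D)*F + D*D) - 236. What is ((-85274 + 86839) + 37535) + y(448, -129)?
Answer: 11065094/43 ≈ 2.5733e+5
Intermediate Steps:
y(F, D) = -236 + D² + F*(-285/D + (F² - D)/F) (y(F, D) = (((F² - D)/F - 285/D)*F + D²) - 236 = ((-285/D + (F² - D)/F)*F + D²) - 236 = (F*(-285/D + (F² - D)/F) + D²) - 236 = (D² + F*(-285/D + (F² - D)/F)) - 236 = -236 + D² + F*(-285/D + (F² - D)/F))
((-85274 + 86839) + 37535) + y(448, -129) = ((-85274 + 86839) + 37535) + (-236 + (-129)² + 448² - 1*(-129) - 285*448/(-129)) = (1565 + 37535) + (-236 + 16641 + 200704 + 129 - 285*448*(-1/129)) = 39100 + (-236 + 16641 + 200704 + 129 + 42560/43) = 39100 + 9383794/43 = 11065094/43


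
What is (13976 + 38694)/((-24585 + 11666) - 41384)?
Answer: -2290/2361 ≈ -0.96993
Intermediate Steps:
(13976 + 38694)/((-24585 + 11666) - 41384) = 52670/(-12919 - 41384) = 52670/(-54303) = 52670*(-1/54303) = -2290/2361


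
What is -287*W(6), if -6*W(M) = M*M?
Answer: 1722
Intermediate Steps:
W(M) = -M²/6 (W(M) = -M*M/6 = -M²/6)
-287*W(6) = -(-287)*6²/6 = -(-287)*36/6 = -287*(-6) = 1722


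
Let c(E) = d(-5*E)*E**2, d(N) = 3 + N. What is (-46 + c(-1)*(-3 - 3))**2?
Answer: 8836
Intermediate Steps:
c(E) = E**2*(3 - 5*E) (c(E) = (3 - 5*E)*E**2 = E**2*(3 - 5*E))
(-46 + c(-1)*(-3 - 3))**2 = (-46 + ((-1)**2*(3 - 5*(-1)))*(-3 - 3))**2 = (-46 + (1*(3 + 5))*(-6))**2 = (-46 + (1*8)*(-6))**2 = (-46 + 8*(-6))**2 = (-46 - 48)**2 = (-94)**2 = 8836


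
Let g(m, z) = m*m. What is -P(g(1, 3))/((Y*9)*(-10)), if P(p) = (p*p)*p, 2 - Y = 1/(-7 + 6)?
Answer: 1/270 ≈ 0.0037037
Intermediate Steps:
g(m, z) = m²
Y = 3 (Y = 2 - 1/(-7 + 6) = 2 - 1/(-1) = 2 - 1*(-1) = 2 + 1 = 3)
P(p) = p³ (P(p) = p²*p = p³)
-P(g(1, 3))/((Y*9)*(-10)) = -(1²)³/((3*9)*(-10)) = -1³/(27*(-10)) = -1/(-270) = -(-1)/270 = -1*(-1/270) = 1/270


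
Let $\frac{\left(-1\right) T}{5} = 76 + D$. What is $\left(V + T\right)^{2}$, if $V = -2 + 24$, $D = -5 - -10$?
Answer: $146689$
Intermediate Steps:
$D = 5$ ($D = -5 + 10 = 5$)
$T = -405$ ($T = - 5 \left(76 + 5\right) = \left(-5\right) 81 = -405$)
$V = 22$
$\left(V + T\right)^{2} = \left(22 - 405\right)^{2} = \left(-383\right)^{2} = 146689$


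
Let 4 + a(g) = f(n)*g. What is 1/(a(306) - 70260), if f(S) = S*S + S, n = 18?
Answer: 1/34388 ≈ 2.9080e-5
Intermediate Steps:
f(S) = S + S**2 (f(S) = S**2 + S = S + S**2)
a(g) = -4 + 342*g (a(g) = -4 + (18*(1 + 18))*g = -4 + (18*19)*g = -4 + 342*g)
1/(a(306) - 70260) = 1/((-4 + 342*306) - 70260) = 1/((-4 + 104652) - 70260) = 1/(104648 - 70260) = 1/34388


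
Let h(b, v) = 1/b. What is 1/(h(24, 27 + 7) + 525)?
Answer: 24/12601 ≈ 0.0019046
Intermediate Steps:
1/(h(24, 27 + 7) + 525) = 1/(1/24 + 525) = 1/(12601/24) = 24/12601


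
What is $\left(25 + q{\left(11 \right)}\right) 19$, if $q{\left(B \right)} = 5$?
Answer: $570$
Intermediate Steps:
$\left(25 + q{\left(11 \right)}\right) 19 = \left(25 + 5\right) 19 = 30 \cdot 19 = 570$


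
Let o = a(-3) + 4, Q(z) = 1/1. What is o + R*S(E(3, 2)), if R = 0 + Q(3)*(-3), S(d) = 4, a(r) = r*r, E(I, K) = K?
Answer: 1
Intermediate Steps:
Q(z) = 1
a(r) = r²
R = -3 (R = 0 + 1*(-3) = 0 - 3 = -3)
o = 13 (o = (-3)² + 4 = 9 + 4 = 13)
o + R*S(E(3, 2)) = 13 - 3*4 = 13 - 12 = 1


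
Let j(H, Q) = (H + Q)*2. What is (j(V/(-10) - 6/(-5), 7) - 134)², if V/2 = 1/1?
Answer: 13924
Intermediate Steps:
V = 2 (V = 2/1 = 2*1 = 2)
j(H, Q) = 2*H + 2*Q
(j(V/(-10) - 6/(-5), 7) - 134)² = ((2*(2/(-10) - 6/(-5)) + 2*7) - 134)² = ((2*(2*(-⅒) - 6*(-⅕)) + 14) - 134)² = ((2*(-⅕ + 6/5) + 14) - 134)² = ((2*1 + 14) - 134)² = ((2 + 14) - 134)² = (16 - 134)² = (-118)² = 13924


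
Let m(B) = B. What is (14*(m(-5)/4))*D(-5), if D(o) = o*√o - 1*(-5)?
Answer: -175/2 + 175*I*√5/2 ≈ -87.5 + 195.66*I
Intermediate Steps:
D(o) = 5 + o^(3/2) (D(o) = o^(3/2) + 5 = 5 + o^(3/2))
(14*(m(-5)/4))*D(-5) = (14*(-5/4))*(5 + (-5)^(3/2)) = (14*(-5*¼))*(5 - 5*I*√5) = (14*(-5/4))*(5 - 5*I*√5) = -35*(5 - 5*I*√5)/2 = -175/2 + 175*I*√5/2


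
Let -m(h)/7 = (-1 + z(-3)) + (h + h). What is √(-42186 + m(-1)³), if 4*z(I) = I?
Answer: I*√1542279/8 ≈ 155.24*I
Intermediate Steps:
z(I) = I/4
m(h) = 49/4 - 14*h (m(h) = -7*((-1 + (¼)*(-3)) + (h + h)) = -7*((-1 - ¾) + 2*h) = -7*(-7/4 + 2*h) = 49/4 - 14*h)
√(-42186 + m(-1)³) = √(-42186 + (49/4 - 14*(-1))³) = √(-42186 + (49/4 + 14)³) = √(-42186 + (105/4)³) = √(-42186 + 1157625/64) = √(-1542279/64) = I*√1542279/8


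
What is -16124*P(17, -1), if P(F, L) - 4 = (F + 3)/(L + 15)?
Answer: -612712/7 ≈ -87530.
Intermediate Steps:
P(F, L) = 4 + (3 + F)/(15 + L) (P(F, L) = 4 + (F + 3)/(L + 15) = 4 + (3 + F)/(15 + L))
-16124*P(17, -1) = -16124*(63 + 17 + 4*(-1))/(15 - 1) = -16124*(63 + 17 - 4)/14 = -8062*76/7 = -16124*38/7 = -612712/7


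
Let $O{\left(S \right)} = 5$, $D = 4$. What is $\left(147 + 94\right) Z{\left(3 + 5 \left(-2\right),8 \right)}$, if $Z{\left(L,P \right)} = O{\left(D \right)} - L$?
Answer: $2892$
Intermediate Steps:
$Z{\left(L,P \right)} = 5 - L$
$\left(147 + 94\right) Z{\left(3 + 5 \left(-2\right),8 \right)} = \left(147 + 94\right) \left(5 - \left(3 + 5 \left(-2\right)\right)\right) = 241 \left(5 - \left(3 - 10\right)\right) = 241 \left(5 - -7\right) = 241 \left(5 + 7\right) = 241 \cdot 12 = 2892$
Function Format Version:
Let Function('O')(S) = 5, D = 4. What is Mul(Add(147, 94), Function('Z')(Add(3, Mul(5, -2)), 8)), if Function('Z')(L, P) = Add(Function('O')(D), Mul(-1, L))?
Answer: 2892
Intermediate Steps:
Function('Z')(L, P) = Add(5, Mul(-1, L))
Mul(Add(147, 94), Function('Z')(Add(3, Mul(5, -2)), 8)) = Mul(Add(147, 94), Add(5, Mul(-1, Add(3, Mul(5, -2))))) = Mul(241, Add(5, Mul(-1, Add(3, -10)))) = Mul(241, Add(5, Mul(-1, -7))) = Mul(241, Add(5, 7)) = Mul(241, 12) = 2892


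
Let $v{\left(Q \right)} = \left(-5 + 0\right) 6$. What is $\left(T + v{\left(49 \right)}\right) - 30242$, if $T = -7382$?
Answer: $-37654$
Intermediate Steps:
$v{\left(Q \right)} = -30$ ($v{\left(Q \right)} = \left(-5\right) 6 = -30$)
$\left(T + v{\left(49 \right)}\right) - 30242 = \left(-7382 - 30\right) - 30242 = -7412 - 30242 = -37654$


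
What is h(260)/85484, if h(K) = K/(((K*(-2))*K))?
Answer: -1/44451680 ≈ -2.2496e-8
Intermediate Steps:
h(K) = -1/(2*K) (h(K) = K/(((-2*K)*K)) = K/((-2*K**2)) = K*(-1/(2*K**2)) = -1/(2*K))
h(260)/85484 = -1/2/260/85484 = -1/2*1/260*(1/85484) = -1/520*1/85484 = -1/44451680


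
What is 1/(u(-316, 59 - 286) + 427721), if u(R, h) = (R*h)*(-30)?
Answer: -1/1724239 ≈ -5.7997e-7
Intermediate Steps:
u(R, h) = -30*R*h
1/(u(-316, 59 - 286) + 427721) = 1/(-30*(-316)*(59 - 286) + 427721) = 1/(-30*(-316)*(-227) + 427721) = 1/(-2151960 + 427721) = 1/(-1724239) = -1/1724239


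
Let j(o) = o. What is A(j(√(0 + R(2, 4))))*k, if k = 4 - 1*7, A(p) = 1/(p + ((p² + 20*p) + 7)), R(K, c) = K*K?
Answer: -3/53 ≈ -0.056604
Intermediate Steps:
R(K, c) = K²
A(p) = 1/(7 + p² + 21*p) (A(p) = 1/(p + (7 + p² + 20*p)) = 1/(7 + p² + 21*p))
k = -3 (k = 4 - 7 = -3)
A(j(√(0 + R(2, 4))))*k = -3/(7 + (√(0 + 2²))² + 21*√(0 + 2²)) = -3/(7 + (√(0 + 4))² + 21*√(0 + 4)) = -3/(7 + (√4)² + 21*√4) = -3/(7 + 2² + 21*2) = -3/(7 + 4 + 42) = -3/53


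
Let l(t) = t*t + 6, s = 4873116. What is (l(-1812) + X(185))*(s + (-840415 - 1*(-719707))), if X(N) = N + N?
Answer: 15605577197760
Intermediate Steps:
X(N) = 2*N
l(t) = 6 + t**2 (l(t) = t**2 + 6 = 6 + t**2)
(l(-1812) + X(185))*(s + (-840415 - 1*(-719707))) = ((6 + (-1812)**2) + 2*185)*(4873116 + (-840415 - 1*(-719707))) = ((6 + 3283344) + 370)*(4873116 + (-840415 + 719707)) = (3283350 + 370)*(4873116 - 120708) = 3283720*4752408 = 15605577197760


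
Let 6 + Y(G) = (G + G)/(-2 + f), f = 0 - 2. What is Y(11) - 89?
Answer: -201/2 ≈ -100.50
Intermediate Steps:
f = -2
Y(G) = -6 - G/2 (Y(G) = -6 + (G + G)/(-2 - 2) = -6 + (2*G)/(-4) = -6 + (2*G)*(-1/4) = -6 - G/2)
Y(11) - 89 = (-6 - 1/2*11) - 89 = (-6 - 11/2) - 89 = -23/2 - 89 = -201/2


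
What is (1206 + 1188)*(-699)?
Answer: -1673406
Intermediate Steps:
(1206 + 1188)*(-699) = 2394*(-699) = -1673406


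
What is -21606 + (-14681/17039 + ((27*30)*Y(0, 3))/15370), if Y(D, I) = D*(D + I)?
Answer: -368159315/17039 ≈ -21607.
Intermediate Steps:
-21606 + (-14681/17039 + ((27*30)*Y(0, 3))/15370) = -21606 + (-14681/17039 + ((27*30)*(0*(0 + 3)))/15370) = -21606 + (-14681*1/17039 + (810*(0*3))*(1/15370)) = -21606 + (-14681/17039 + (810*0)*(1/15370)) = -21606 + (-14681/17039 + 0*(1/15370)) = -21606 + (-14681/17039 + 0) = -21606 - 14681/17039 = -368159315/17039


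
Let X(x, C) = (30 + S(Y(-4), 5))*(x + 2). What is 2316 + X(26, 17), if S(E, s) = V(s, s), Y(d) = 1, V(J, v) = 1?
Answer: 3184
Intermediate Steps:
S(E, s) = 1
X(x, C) = 62 + 31*x (X(x, C) = (30 + 1)*(x + 2) = 31*(2 + x) = 62 + 31*x)
2316 + X(26, 17) = 2316 + (62 + 31*26) = 2316 + (62 + 806) = 2316 + 868 = 3184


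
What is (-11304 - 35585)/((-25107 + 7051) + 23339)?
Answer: -46889/5283 ≈ -8.8754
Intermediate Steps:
(-11304 - 35585)/((-25107 + 7051) + 23339) = -46889/(-18056 + 23339) = -46889/5283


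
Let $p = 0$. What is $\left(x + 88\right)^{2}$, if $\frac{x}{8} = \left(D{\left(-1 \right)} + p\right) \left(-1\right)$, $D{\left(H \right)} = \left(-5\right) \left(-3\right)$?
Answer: $1024$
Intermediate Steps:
$D{\left(H \right)} = 15$
$x = -120$ ($x = 8 \left(15 + 0\right) \left(-1\right) = 8 \cdot 15 \left(-1\right) = 8 \left(-15\right) = -120$)
$\left(x + 88\right)^{2} = \left(-120 + 88\right)^{2} = \left(-32\right)^{2} = 1024$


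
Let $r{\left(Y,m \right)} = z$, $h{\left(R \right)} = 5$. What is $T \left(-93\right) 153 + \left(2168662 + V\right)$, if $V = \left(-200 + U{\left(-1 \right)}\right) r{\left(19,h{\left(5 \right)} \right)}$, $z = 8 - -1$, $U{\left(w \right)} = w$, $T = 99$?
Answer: $758182$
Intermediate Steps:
$z = 9$ ($z = 8 + 1 = 9$)
$r{\left(Y,m \right)} = 9$
$V = -1809$ ($V = \left(-200 - 1\right) 9 = \left(-201\right) 9 = -1809$)
$T \left(-93\right) 153 + \left(2168662 + V\right) = 99 \left(-93\right) 153 + \left(2168662 - 1809\right) = \left(-9207\right) 153 + 2166853 = -1408671 + 2166853 = 758182$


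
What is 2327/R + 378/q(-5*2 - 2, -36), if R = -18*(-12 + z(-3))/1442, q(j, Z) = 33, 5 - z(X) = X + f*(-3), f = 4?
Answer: -18446365/792 ≈ -23291.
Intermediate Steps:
z(X) = 17 - X (z(X) = 5 - (X + 4*(-3)) = 5 - (X - 12) = 5 - (-12 + X) = 5 + (12 - X) = 17 - X)
R = -72/721 (R = -18*(-12 + (17 - 1*(-3)))/1442 = -18*(-12 + (17 + 3))*(1/1442) = -18*(-12 + 20)*(1/1442) = -18*8*(1/1442) = -144*1/1442 = -72/721 ≈ -0.099861)
2327/R + 378/q(-5*2 - 2, -36) = 2327/(-72/721) + 378/33 = 2327*(-721/72) + 378*(1/33) = -1677767/72 + 126/11 = -18446365/792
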